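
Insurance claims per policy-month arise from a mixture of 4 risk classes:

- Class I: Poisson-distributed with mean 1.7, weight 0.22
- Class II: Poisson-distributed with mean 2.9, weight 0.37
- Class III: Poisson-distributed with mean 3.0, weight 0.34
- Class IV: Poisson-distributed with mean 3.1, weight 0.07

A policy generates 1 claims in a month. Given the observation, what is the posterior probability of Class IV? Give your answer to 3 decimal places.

0.052

Apply Bayes' rule: the posterior for each component is proportional to its prior times its likelihood at x.
Component likelihoods at x = 1 claims:
  f_I = e^(−1.7)·1.7^1/1! = 0.310562
  f_II = e^(−2.9)·2.9^1/1! = 0.159567
  f_III = e^(−3.0)·3.0^1/1! = 0.149361
  f_IV = e^(−3.1)·3.1^1/1! = 0.139653
Multiply by the mixture weights:
  π_I·f_I = 0.22 × 0.310562 = 0.0683236
  π_II·f_II = 0.37 × 0.159567 = 0.0590399
  π_III·f_III = 0.34 × 0.149361 = 0.0507828
  π_IV·f_IV = 0.07 × 0.139653 = 0.00977568
Evidence: 0.0683236 + 0.0590399 + 0.0507828 + 0.00977568 = 0.187922
Responsibility of Class IV: 0.00977568 / 0.187922 ≈ 0.052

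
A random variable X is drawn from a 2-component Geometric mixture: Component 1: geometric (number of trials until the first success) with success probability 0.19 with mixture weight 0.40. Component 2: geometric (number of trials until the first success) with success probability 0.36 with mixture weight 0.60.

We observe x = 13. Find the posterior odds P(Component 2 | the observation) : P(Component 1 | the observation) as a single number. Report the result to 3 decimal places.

Since P(k|x) ∝ w_k f_k(x), the posterior odds are w_i f_i(x) / (w_j f_j(x)).
Evaluate each component's likelihood at the observed value:
  L_1 = 0.0151556
  L_2 = 0.00170005
Posterior odds = (w_2·L_2) / (w_1·L_1) = (0.60·0.00170005) / (0.40·0.0151556) = 0.00102003 / 0.00606225 ≈ 0.168

0.168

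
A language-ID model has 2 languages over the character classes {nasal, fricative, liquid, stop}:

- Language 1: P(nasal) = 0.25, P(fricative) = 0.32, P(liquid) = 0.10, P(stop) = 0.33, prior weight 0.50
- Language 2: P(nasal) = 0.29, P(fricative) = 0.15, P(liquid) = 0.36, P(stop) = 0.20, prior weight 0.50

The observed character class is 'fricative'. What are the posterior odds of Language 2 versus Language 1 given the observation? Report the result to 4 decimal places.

Since P(k|x) ∝ P(Z=k) f_k(x), the posterior odds are P(Z=i) f_i(x) / (P(Z=j) f_j(x)).
Component likelihoods at x = 'fricative':
  p_1 = 0.32
  p_2 = 0.15
0.075 / 0.16 ≈ 0.4688

0.4688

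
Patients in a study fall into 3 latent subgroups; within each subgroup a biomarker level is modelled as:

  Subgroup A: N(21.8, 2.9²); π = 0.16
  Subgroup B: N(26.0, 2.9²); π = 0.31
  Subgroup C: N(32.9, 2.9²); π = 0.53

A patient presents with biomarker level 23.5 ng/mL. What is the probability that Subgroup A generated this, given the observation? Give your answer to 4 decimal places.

P(component k | x) = w_k·f_k(x) / marginal(x), where marginal(x) = Σ_j w_j·f_j(x).
Component likelihoods at x = 23.5 ng/mL:
  f_A = (1/(2.9·√(2π)))·exp(−(23.5−21.8)²/(2·2.9²)) = 0.137566·exp(-0.17182) = 0.115849
  f_B = (1/(2.9·√(2π)))·exp(−(23.5−26.0)²/(2·2.9²)) = 0.137566·exp(-0.37158) = 0.0948716
  f_C = (1/(2.9·√(2π)))·exp(−(23.5−32.9)²/(2·2.9²)) = 0.137566·exp(-5.25327) = 0.000719525
Multiply by the mixture weights:
  w_A·f_A = 0.16 × 0.115849 = 0.0185358
  w_B·f_B = 0.31 × 0.0948716 = 0.0294102
  w_C·f_C = 0.53 × 0.000719525 = 0.000381348
Marginal: 0.0185358 + 0.0294102 + 0.000381348 = 0.0483274
P(Subgroup A | 23.5 ng/mL) ≈ 0.3835

0.3835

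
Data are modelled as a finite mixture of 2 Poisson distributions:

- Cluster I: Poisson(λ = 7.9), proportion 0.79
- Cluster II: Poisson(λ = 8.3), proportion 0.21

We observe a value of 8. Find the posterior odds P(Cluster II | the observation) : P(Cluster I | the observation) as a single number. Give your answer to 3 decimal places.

Since P(k|x) ∝ π_k f_k(x), the posterior odds are π_i f_i(x) / (π_j f_j(x)).
Poisson probabilities:
  L_I = 0.139499
  L_II = 0.138823
Odds = (0.21/0.79) × (0.138823/0.139499) = 0.265823 × 0.995154 ≈ 0.265

0.265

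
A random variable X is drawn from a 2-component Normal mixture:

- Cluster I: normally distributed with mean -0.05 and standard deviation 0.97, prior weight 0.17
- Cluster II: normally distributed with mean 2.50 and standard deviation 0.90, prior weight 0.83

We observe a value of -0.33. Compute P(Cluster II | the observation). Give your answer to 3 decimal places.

The responsibility of component k is π_k f_k(x) divided by Σ_j π_j f_j(x).
Normal densities:
  p_I = 0.394498
  p_II = 0.00315949
Multiply by the mixture weights:
  π_I·p_I = 0.17 × 0.394498 = 0.0670646
  π_II·p_II = 0.83 × 0.00315949 = 0.00262238
Marginal: 0.0670646 + 0.00262238 = 0.069687
Responsibility of Cluster II: 0.00262238 / 0.069687 ≈ 0.038

0.038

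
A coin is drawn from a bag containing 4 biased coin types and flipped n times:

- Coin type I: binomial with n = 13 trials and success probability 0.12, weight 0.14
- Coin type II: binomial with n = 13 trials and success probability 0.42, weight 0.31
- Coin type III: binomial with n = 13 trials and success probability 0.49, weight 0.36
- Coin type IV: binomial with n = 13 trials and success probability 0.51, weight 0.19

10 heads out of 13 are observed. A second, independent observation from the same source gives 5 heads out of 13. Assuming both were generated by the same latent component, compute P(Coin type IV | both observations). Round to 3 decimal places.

0.314

P(component k | x) = w_k·f_k(x) / marginal(x), where marginal(x) = Σ_j w_j·f_j(x).
Since both observations come from the same component, the likelihood for component k is f_k(x₁)·f_k(x₂).
  p_I = [C(13,10)·0.12^10·0.88^3 = 286·6.19174e-10·0.681472 = 1.20678e-07] × [0.0115172] = 1.38987e-09
  p_II = [C(13,10)·0.42^10·0.58^3 = 286·0.000170802·0.195112 = 0.0095311] × [0.215402] = 0.00205301
  p_III = [C(13,10)·0.49^10·0.51^3 = 286·0.000797923·0.132651 = 0.0302717] × [0.166387] = 0.00503683
  p_IV = [C(13,10)·0.51^10·0.49^3 = 286·0.00119042·0.117649 = 0.0400549] × [0.14757] = 0.00591091
Prior × likelihood for each component:
  w_I·p_I = 0.14 × 1.38987e-09 = 1.94581e-10
  w_II·p_II = 0.31 × 0.00205301 = 0.000636434
  w_III·p_III = 0.36 × 0.00503683 = 0.00181326
  w_IV·p_IV = 0.19 × 0.00591091 = 0.00112307
Marginal: 1.94581e-10 + 0.000636434 + 0.00181326 + 0.00112307 = 0.00357277
P(Coin type IV | x₁, x₂) = 0.00112307 / 0.00357277 ≈ 0.314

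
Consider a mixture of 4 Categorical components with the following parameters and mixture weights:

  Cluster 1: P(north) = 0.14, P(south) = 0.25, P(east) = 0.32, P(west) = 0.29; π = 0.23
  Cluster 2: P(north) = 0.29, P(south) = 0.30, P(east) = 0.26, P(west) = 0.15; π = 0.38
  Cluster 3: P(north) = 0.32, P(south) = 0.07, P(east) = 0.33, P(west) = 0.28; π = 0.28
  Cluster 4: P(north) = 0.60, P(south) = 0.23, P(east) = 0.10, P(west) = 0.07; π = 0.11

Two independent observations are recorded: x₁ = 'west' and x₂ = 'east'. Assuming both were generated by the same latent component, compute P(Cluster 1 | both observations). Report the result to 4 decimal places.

By Bayes' theorem, P(k | x) = π_k f_k(x) / Σ_j π_j f_j(x).
Since both observations come from the same component, the likelihood for component k is f_k(x₁)·f_k(x₂).
  p_1 = [0.29] × [0.32] = 0.0928
  p_2 = [0.15] × [0.26] = 0.039
  p_3 = [0.28] × [0.33] = 0.0924
  p_4 = [0.07] × [0.1] = 0.007
Multiply by the mixture weights:
  π_1·p_1 = 0.23 × 0.0928 = 0.021344
  π_2·p_2 = 0.38 × 0.039 = 0.01482
  π_3·p_3 = 0.28 × 0.0924 = 0.025872
  π_4·p_4 = 0.11 × 0.007 = 0.00077
Evidence: 0.021344 + 0.01482 + 0.025872 + 0.00077 = 0.062806
P(Cluster 1 | x₁,x₂) = 0.021344 / 0.062806 ≈ 0.3398

0.3398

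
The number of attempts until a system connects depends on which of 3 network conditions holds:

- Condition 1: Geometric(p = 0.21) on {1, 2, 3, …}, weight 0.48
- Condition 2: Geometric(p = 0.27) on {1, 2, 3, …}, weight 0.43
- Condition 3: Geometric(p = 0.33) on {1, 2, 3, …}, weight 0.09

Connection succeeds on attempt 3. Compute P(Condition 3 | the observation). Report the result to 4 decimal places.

0.0965

P(component k | x) = π_k·f_k(x) / marginal(x), where marginal(x) = Σ_j π_j·f_j(x).
Evaluate each component's likelihood at the observed value:
  p_1 = 0.131061
  p_2 = 0.143883
  p_3 = 0.148137
Weight by the priors:
  π_1·p_1 = 0.48 × 0.131061 = 0.0629093
  π_2·p_2 = 0.43 × 0.143883 = 0.0618697
  π_3·p_3 = 0.09 × 0.148137 = 0.0133323
Normaliser: 0.0629093 + 0.0618697 + 0.0133323 = 0.138111
Responsibility of Condition 3: 0.0133323 / 0.138111 ≈ 0.0965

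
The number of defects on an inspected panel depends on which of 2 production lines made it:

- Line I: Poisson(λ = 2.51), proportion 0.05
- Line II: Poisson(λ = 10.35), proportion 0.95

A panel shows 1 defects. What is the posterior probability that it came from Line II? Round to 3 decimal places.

0.030

Apply Bayes' rule: the posterior for each component is proportional to its prior times its likelihood at x.
Evaluate each component's likelihood at the observed value:
  p_I = 0.203983
  p_II = 0.000331125
Weight by the priors:
  P(Z=I)·p_I = 0.05 × 0.203983 = 0.0101992
  P(Z=II)·p_II = 0.95 × 0.000331125 = 0.000314569
Sum: 0.0101992 + 0.000314569 = 0.0105137
Responsibility of Line II: 0.000314569 / 0.0105137 ≈ 0.030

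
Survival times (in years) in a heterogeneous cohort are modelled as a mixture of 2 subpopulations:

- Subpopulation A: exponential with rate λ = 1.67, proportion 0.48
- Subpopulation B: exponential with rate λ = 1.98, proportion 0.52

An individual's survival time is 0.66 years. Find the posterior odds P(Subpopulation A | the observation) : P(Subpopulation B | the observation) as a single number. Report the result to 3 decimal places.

The posterior odds equal the prior odds times the likelihood ratio: (π_i/π_j)·(f_i(x)/f_j(x)).
Component likelihoods at x = 0.66 years:
  f_A = 0.554673
  f_B = 0.535956
Posterior odds = (π_A·f_A) / (π_B·f_B) = (0.48·0.554673) / (0.52·0.535956) = 0.266243 / 0.278697 ≈ 0.955

0.955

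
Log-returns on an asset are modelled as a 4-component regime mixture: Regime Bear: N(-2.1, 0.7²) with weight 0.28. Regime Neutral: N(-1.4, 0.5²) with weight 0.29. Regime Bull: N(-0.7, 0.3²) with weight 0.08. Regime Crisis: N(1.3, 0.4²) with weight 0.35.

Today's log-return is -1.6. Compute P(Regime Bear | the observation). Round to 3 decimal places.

0.365

P(component k | x) = π_k·f_k(x) / marginal(x), where marginal(x) = Σ_j π_j·f_j(x).
Component likelihoods at x = -1.6:
  p_Bear = (1/(0.7·√(2π)))·exp(−(-1.6−-2.1)²/(2·0.7²)) = 0.569918·exp(-0.25510) = 0.441593
  p_Neutral = (1/(0.5·√(2π)))·exp(−(-1.6−-1.4)²/(2·0.5²)) = 0.797885·exp(-0.08000) = 0.73654
  p_Bull = (1/(0.3·√(2π)))·exp(−(-1.6−-0.7)²/(2·0.3²)) = 1.329808·exp(-4.50000) = 0.0147728
  p_Crisis = (1/(0.4·√(2π)))·exp(−(-1.6−1.3)²/(2·0.4²)) = 0.997356·exp(-26.28125) = 3.84634e-12
Multiply by the mixture weights:
  π_Bear·p_Bear = 0.28 × 0.441593 = 0.123646
  π_Neutral·p_Neutral = 0.29 × 0.73654 = 0.213597
  π_Bull·p_Bull = 0.08 × 0.0147728 = 0.00118183
  π_Crisis·p_Crisis = 0.35 × 3.84634e-12 = 1.34622e-12
Sum: 0.123646 + 0.213597 + 0.00118183 + 1.34622e-12 = 0.338425
P(Regime Bear | data) = 0.123646 / 0.338425 ≈ 0.365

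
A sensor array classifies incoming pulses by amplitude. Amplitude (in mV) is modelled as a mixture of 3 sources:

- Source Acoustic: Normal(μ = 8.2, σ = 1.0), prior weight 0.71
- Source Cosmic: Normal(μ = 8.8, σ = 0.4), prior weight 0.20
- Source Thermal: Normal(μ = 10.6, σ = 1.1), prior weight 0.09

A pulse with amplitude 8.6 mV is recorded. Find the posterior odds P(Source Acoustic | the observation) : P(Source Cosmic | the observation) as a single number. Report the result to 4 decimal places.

Posterior odds = (w_i f_i(x)) / (w_j f_j(x)); the normalising sum cancels.
Evaluate each component's likelihood at the observed value:
  f_Acoustic = (1/(1.0·√(2π)))·exp(−(8.6−8.2)²/(2·1.0²)) = 0.398942·exp(-0.08000) = 0.36827
  f_Cosmic = (1/(0.4·√(2π)))·exp(−(8.6−8.8)²/(2·0.4²)) = 0.997356·exp(-0.12500) = 0.880163
  f_Thermal = (1/(1.1·√(2π)))·exp(−(8.6−10.6)²/(2·1.1²)) = 0.362675·exp(-1.65289) = 0.0694505
0.261472 / 0.176033 ≈ 1.4854

1.4854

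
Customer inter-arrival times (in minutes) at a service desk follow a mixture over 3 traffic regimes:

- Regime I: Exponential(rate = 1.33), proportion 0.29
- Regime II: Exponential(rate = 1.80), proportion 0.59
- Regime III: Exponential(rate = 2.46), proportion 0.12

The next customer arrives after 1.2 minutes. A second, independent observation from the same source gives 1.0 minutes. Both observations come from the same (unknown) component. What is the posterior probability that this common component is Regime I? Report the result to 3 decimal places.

Posterior ∝ prior × likelihood, so P(k | x) ∝ π_k f_k(x); normalise over all components.
Since both observations come from the same component, the likelihood for component k is f_k(x₁)·f_k(x₂).
  p_I = [1.33·e^(−1.33·1.2) = 1.33·e^(−1.5960) = 0.269599] × [0.351755] = 0.0948326
  p_II = [1.80·e^(−1.80·1.2) = 1.80·e^(−2.1600) = 0.207585] × [0.297538] = 0.0617645
  p_III = [2.46·e^(−2.46·1.2) = 2.46·e^(−2.9520) = 0.128498] × [0.21017] = 0.0270065
Prior × likelihood for each component:
  π_I·p_I = 0.29 × 0.0948326 = 0.0275015
  π_II·p_II = 0.59 × 0.0617645 = 0.036441
  π_III·p_III = 0.12 × 0.0270065 = 0.00324078
Marginal: 0.0275015 + 0.036441 + 0.00324078 = 0.0671833
So the posterior for Regime I is 0.0275015 / 0.0671833 ≈ 0.409.

0.409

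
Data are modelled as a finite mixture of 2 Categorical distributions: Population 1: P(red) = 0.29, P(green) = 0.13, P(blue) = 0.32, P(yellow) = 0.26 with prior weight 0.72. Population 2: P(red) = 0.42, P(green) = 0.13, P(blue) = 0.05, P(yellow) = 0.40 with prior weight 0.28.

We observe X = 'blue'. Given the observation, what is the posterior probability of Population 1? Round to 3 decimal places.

0.943

P(component k | x) = π_k·f_k(x) / marginal(x), where marginal(x) = Σ_j π_j·f_j(x).
Categorical probabilities:
  f_1 = P(blue | comp) = 0.32
  f_2 = P(blue | comp) = 0.05
Prior × likelihood for each component:
  π_1·f_1 = 0.72 × 0.32 = 0.2304
  π_2·f_2 = 0.28 × 0.05 = 0.014
Sum: 0.2304 + 0.014 = 0.2444
Responsibility of Population 1: 0.2304 / 0.2444 ≈ 0.943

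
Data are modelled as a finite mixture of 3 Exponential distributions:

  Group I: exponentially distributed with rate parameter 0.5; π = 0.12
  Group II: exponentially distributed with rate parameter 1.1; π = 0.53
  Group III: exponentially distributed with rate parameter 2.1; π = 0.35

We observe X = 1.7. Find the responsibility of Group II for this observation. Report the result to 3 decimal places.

0.660

Posterior ∝ prior × likelihood, so P(k | x) ∝ w_k f_k(x); normalise over all components.
Component likelihoods at x = 1.7:
  L_I = 0.213707
  L_II = 0.169536
  L_III = 0.0591273
Weight by the priors:
  w_I·L_I = 0.12 × 0.213707 = 0.0256449
  w_II·L_II = 0.53 × 0.169536 = 0.0898541
  w_III·L_III = 0.35 × 0.0591273 = 0.0206946
Normaliser: 0.0256449 + 0.0898541 + 0.0206946 = 0.136194
Responsibility of Group II: 0.0898541 / 0.136194 ≈ 0.660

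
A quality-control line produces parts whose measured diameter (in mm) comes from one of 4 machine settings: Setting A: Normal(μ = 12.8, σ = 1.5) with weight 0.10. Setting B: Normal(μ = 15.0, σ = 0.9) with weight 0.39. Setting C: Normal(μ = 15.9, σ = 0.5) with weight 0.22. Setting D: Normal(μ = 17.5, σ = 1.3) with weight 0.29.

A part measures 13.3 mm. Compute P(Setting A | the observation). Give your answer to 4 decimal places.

0.4601

By Bayes' theorem, P(k | x) = π_k f_k(x) / Σ_j π_j f_j(x).
Normal densities:
  p_A = 0.251589
  p_B = 0.0744574
  p_C = 1.07221e-06
  p_D = 0.00166116
Weight by the priors:
  π_A·p_A = 0.10 × 0.251589 = 0.0251589
  π_B·p_B = 0.39 × 0.0744574 = 0.0290384
  π_C·p_C = 0.22 × 1.07221e-06 = 2.35886e-07
  π_D·p_D = 0.29 × 0.00166116 = 0.000481737
Sum: 0.0251589 + 0.0290384 + 2.35886e-07 + 0.000481737 = 0.0546792
Responsibility of Setting A: 0.0251589 / 0.0546792 ≈ 0.4601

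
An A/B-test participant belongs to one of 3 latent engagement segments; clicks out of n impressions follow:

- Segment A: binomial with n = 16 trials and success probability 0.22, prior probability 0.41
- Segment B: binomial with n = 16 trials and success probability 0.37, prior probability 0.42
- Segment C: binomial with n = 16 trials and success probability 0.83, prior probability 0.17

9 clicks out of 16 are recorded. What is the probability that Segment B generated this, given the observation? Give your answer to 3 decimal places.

0.908

Posterior ∝ prior × likelihood, so P(k | x) ∝ π_k f_k(x); normalise over all components.
Binomial probabilities:
  f_A = C(16,9)·0.22^9·0.78^7 = 11440·1.20727e-06·0.175656 = 0.00242601
  f_B = C(16,9)·0.37^9·0.63^7 = 11440·0.000129962·0.0393898 = 0.0585633
  f_C = C(16,9)·0.83^9·0.17^7 = 11440·0.18694·4.10339e-06 = 0.00877549
Prior × likelihood for each component:
  π_A·f_A = 0.41 × 0.00242601 = 0.000994664
  π_B·f_B = 0.42 × 0.0585633 = 0.0245966
  π_C·f_C = 0.17 × 0.00877549 = 0.00149183
Denominator: 0.000994664 + 0.0245966 + 0.00149183 = 0.0270831
P(Segment B | the observation) = 0.0245966 / 0.0270831 ≈ 0.908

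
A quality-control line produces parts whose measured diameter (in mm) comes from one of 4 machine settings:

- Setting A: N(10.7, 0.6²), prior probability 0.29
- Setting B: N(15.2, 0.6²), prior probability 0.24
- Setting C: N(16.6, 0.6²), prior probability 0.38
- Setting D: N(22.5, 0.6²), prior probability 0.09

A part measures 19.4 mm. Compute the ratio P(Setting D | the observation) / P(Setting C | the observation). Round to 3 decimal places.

The posterior odds equal the prior odds times the likelihood ratio: (P(Z=i)/P(Z=j))·(f_i(x)/f_j(x)).
Evaluate each component's likelihood at the observed value:
  L_A = (1/(0.6·√(2π)))·exp(−(19.4−10.7)²/(2·0.6²)) = 0.664904·exp(-105.12500) = 1.47079e-46
  L_B = (1/(0.6·√(2π)))·exp(−(19.4−15.2)²/(2·0.6²)) = 0.664904·exp(-24.50000) = 1.52245e-11
  L_C = (1/(0.6·√(2π)))·exp(−(19.4−16.6)²/(2·0.6²)) = 0.664904·exp(-10.88889) = 1.24101e-05
  L_D = (1/(0.6·√(2π)))·exp(−(19.4−22.5)²/(2·0.6²)) = 0.664904·exp(-13.34722) = 1.06202e-06
Posterior odds = (P(Z=D)·L_D) / (P(Z=C)·L_C) = (0.09·1.06202e-06) / (0.38·1.24101e-05) = 9.55821e-08 / 4.71583e-06 ≈ 0.020

0.020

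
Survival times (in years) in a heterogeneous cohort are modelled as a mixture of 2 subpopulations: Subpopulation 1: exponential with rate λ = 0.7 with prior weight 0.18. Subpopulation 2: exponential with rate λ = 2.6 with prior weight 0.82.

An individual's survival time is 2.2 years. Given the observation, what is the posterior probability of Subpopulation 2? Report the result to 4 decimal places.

Apply Bayes' rule: the posterior for each component is proportional to its prior times its likelihood at x.
Component likelihoods at x = 2.2 years:
  p_1 = 0.150067
  p_2 = 0.00852725
Unnormalised posteriors:
  π_1·p_1 = 0.18 × 0.150067 = 0.027012
  π_2·p_2 = 0.82 × 0.00852725 = 0.00699234
Normaliser: 0.027012 + 0.00699234 = 0.0340044
P(Subpopulation 2 | 2.2 years) = 0.00699234 / 0.0340044 ≈ 0.2056

0.2056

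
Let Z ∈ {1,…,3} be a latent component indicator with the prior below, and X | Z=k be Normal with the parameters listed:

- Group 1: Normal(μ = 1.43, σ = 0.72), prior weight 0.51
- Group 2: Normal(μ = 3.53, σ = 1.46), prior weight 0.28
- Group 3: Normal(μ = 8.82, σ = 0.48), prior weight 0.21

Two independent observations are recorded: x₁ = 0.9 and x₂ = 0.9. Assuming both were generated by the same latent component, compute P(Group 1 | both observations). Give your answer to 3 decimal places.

0.991

P(component k | x) = π_k·f_k(x) / marginal(x), where marginal(x) = Σ_j π_j·f_j(x).
Since both observations come from the same component, the likelihood for component k is f_k(x₁)·f_k(x₂).
  L_1 = [(1/(0.72·√(2π)))·exp(−(0.9−1.43)²/(2·0.72²)) = 0.554087·exp(-0.27093) = 0.422585] × [0.422585] = 0.178578
  L_2 = [(1/(1.46·√(2π)))·exp(−(0.9−3.53)²/(2·1.46²)) = 0.273248·exp(-1.62247) = 0.0539422] × [0.0539422] = 0.00290976
  L_3 = [(1/(0.48·√(2π)))·exp(−(0.9−8.82)²/(2·0.48²)) = 0.831130·exp(-136.12500) = 6.32896e-60] × [6.32896e-60] = 4.00558e-119
Multiply by the mixture weights:
  π_1·L_1 = 0.51 × 0.178578 = 0.0910749
  π_2·L_2 = 0.28 × 0.00290976 = 0.000814734
  π_3·L_3 = 0.21 × 4.00558e-119 = 8.41171e-120
Normaliser: 0.0910749 + 0.000814734 + 8.41171e-120 = 0.0918896
P(Group 1 | x₁, x₂) ≈ 0.991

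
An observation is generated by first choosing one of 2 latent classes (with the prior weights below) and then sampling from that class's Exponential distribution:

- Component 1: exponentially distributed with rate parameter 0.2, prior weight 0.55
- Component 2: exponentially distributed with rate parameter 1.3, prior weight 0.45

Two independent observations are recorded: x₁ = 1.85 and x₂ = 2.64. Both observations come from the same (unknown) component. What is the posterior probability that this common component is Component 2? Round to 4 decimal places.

By Bayes' theorem, P(k | x) = w_k f_k(x) / Σ_j w_j f_j(x).
Since both observations come from the same component, the likelihood for component k is f_k(x₁)·f_k(x₂).
  p_1 = [0.138147] × [0.117957] = 0.0162953
  p_2 = [0.117345] × [0.0420189] = 0.00493071
Weight by the priors:
  w_1·p_1 = 0.55 × 0.0162953 = 0.00896244
  w_2·p_2 = 0.45 × 0.00493071 = 0.00221882
Sum: 0.00896244 + 0.00221882 = 0.0111813
P(Component 2 | x₁,x₂) ≈ 0.1984

0.1984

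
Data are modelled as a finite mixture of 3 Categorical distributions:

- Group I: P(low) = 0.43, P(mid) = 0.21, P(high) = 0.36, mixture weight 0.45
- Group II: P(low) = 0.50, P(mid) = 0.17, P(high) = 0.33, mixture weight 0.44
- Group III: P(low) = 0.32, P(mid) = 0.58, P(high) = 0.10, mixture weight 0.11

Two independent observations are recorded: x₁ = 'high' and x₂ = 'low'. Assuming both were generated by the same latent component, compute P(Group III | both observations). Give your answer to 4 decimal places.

0.0241

Posterior ∝ prior × likelihood, so P(k | x) ∝ w_k f_k(x); normalise over all components.
Since both observations come from the same component, the likelihood for component k is f_k(x₁)·f_k(x₂).
  p_I = [P(high | comp) = 0.36] × [0.43] = 0.1548
  p_II = [P(high | comp) = 0.33] × [0.5] = 0.165
  p_III = [P(high | comp) = 0.10] × [0.32] = 0.032
Unnormalised posteriors:
  w_I·p_I = 0.45 × 0.1548 = 0.06966
  w_II·p_II = 0.44 × 0.165 = 0.0726
  w_III·p_III = 0.11 × 0.032 = 0.00352
Normaliser: 0.06966 + 0.0726 + 0.00352 = 0.14578
P(Group III | x₁, x₂) = 0.00352 / 0.14578 ≈ 0.0241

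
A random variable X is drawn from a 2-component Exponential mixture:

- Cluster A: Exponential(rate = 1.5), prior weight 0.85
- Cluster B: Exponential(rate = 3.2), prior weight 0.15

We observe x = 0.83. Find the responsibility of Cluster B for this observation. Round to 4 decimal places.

P(component k | x) = π_k·f_k(x) / marginal(x), where marginal(x) = Σ_j π_j·f_j(x).
Evaluate each component's likelihood at the observed value:
  p_A = 0.431911
  p_B = 0.224731
Prior × likelihood for each component:
  π_A·p_A = 0.85 × 0.431911 = 0.367125
  π_B·p_B = 0.15 × 0.224731 = 0.0337097
Denominator: 0.367125 + 0.0337097 = 0.400834
So the posterior for Cluster B is 0.0337097 / 0.400834 ≈ 0.0841.

0.0841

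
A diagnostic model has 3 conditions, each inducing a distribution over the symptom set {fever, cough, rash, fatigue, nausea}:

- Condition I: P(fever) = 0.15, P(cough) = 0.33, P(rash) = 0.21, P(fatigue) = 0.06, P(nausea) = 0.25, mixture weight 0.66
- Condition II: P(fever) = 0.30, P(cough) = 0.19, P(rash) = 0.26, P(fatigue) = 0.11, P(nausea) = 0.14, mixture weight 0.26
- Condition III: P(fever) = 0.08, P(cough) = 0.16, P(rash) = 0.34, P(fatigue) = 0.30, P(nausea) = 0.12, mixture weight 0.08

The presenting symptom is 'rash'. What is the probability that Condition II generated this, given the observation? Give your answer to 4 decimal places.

0.2896

By Bayes' theorem, P(k | x) = w_k f_k(x) / Σ_j w_j f_j(x).
Component likelihoods at x = 'rash':
  L_I = P(rash | comp) = 0.21
  L_II = P(rash | comp) = 0.26
  L_III = P(rash | comp) = 0.34
Weight by the priors:
  w_I·L_I = 0.66 × 0.21 = 0.1386
  w_II·L_II = 0.26 × 0.26 = 0.0676
  w_III·L_III = 0.08 × 0.34 = 0.0272
Denominator: 0.1386 + 0.0676 + 0.0272 = 0.2334
Responsibility of Condition II: 0.0676 / 0.2334 ≈ 0.2896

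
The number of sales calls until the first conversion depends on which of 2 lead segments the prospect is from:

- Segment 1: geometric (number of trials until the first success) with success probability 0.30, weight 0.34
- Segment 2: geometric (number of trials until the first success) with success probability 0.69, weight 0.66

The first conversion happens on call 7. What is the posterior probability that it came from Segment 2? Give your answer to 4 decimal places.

0.0326

P(component k | x) = π_k·f_k(x) / marginal(x), where marginal(x) = Σ_j π_j·f_j(x).
Component likelihoods at x = 7:
  f_1 = 0.30·(1−0.30)^6 = 0.30·0.117649 = 0.0352947
  f_2 = 0.69·(1−0.69)^6 = 0.69·0.000887504 = 0.000612378
Multiply by the mixture weights:
  π_1·f_1 = 0.34 × 0.0352947 = 0.0120002
  π_2·f_2 = 0.66 × 0.000612378 = 0.000404169
Marginal: 0.0120002 + 0.000404169 = 0.0124044
P(Segment 2 | data) = 0.000404169 / 0.0124044 ≈ 0.0326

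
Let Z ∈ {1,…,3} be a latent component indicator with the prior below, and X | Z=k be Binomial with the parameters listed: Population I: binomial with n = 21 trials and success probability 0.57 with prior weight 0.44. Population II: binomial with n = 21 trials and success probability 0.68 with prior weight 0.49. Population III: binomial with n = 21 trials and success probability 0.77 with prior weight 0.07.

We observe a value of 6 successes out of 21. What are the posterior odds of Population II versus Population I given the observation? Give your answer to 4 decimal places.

0.0382

Only the two components matter; the odds are (P(Z=i) f_i(x)) / (P(Z=j) f_j(x)).
Evaluate each component's likelihood at the observed value:
  p_I = 0.00591273
  p_II = 0.000202682
  p_III = 3.0156e-06
9.93141e-05 / 0.0026016 ≈ 0.0382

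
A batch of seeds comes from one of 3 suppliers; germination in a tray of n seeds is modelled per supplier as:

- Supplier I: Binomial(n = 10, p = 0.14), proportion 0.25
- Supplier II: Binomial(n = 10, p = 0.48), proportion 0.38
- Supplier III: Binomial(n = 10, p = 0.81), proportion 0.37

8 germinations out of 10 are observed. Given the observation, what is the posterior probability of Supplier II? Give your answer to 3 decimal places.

0.105

P(component k | x) = π_k·f_k(x) / marginal(x), where marginal(x) = Σ_j π_j·f_j(x).
Evaluate each component's likelihood at the observed value:
  f_I = C(10,8)·0.14^8·0.86^2 = 45·1.47579e-07·0.7396 = 4.91172e-06
  f_II = C(10,8)·0.48^8·0.52^2 = 45·0.00281793·0.2704 = 0.0342885
  f_III = C(10,8)·0.81^8·0.19^2 = 45·0.185302·0.0361 = 0.301023
Unnormalised posteriors:
  π_I·f_I = 0.25 × 4.91172e-06 = 1.22793e-06
  π_II·f_II = 0.38 × 0.0342885 = 0.0130296
  π_III·f_III = 0.37 × 0.301023 = 0.111379
Marginal: 1.22793e-06 + 0.0130296 + 0.111379 = 0.124409
Responsibility of Supplier II: 0.0130296 / 0.124409 ≈ 0.105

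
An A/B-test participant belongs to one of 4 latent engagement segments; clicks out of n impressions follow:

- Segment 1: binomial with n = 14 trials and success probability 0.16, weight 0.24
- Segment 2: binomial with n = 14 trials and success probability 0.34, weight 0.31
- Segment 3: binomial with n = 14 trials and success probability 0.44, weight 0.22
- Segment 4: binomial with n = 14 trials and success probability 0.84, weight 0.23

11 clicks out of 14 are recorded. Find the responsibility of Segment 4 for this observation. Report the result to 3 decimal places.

0.963

By Bayes' theorem, P(k | x) = π_k f_k(x) / Σ_j π_j f_j(x).
Component likelihoods at x = 11 clicks out of 14:
  p_1 = 3.79541e-07
  p_2 = 0.000734516
  p_3 = 0.00764971
  p_4 = 0.219045
Weight by the priors:
  π_1·p_1 = 0.24 × 3.79541e-07 = 9.10899e-08
  π_2·p_2 = 0.31 × 0.000734516 = 0.0002277
  π_3·p_3 = 0.22 × 0.00764971 = 0.00168294
  π_4·p_4 = 0.23 × 0.219045 = 0.0503804
Sum: 9.10899e-08 + 0.0002277 + 0.00168294 + 0.0503804 = 0.0522911
P(Segment 4 | x) ≈ 0.963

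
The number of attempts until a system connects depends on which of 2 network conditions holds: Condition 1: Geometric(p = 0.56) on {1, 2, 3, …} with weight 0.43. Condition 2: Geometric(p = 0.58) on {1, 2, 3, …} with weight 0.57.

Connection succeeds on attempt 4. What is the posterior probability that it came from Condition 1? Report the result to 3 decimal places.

0.456

P(component k | x) = w_k·f_k(x) / marginal(x), where marginal(x) = Σ_j w_j·f_j(x).
Component likelihoods at x = 4:
  f_1 = 0.56·(1−0.56)^3 = 0.56·0.085184 = 0.047703
  f_2 = 0.58·(1−0.58)^3 = 0.58·0.074088 = 0.042971
Prior × likelihood for each component:
  w_1·f_1 = 0.43 × 0.047703 = 0.0205123
  w_2·f_2 = 0.57 × 0.042971 = 0.0244935
Sum: 0.0205123 + 0.0244935 = 0.0450058
P(Condition 1 | data) = 0.0205123 / 0.0450058 ≈ 0.456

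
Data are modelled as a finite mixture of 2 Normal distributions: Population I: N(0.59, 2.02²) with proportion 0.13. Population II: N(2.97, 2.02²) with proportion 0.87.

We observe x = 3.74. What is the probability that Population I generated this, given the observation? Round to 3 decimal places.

0.045

By Bayes' theorem, P(k | x) = π_k f_k(x) / Σ_j π_j f_j(x).
Evaluate each component's likelihood at the observed value:
  f_I = (1/(2.02·√(2π)))·exp(−(3.74−0.59)²/(2·2.02²)) = 0.197496·exp(-1.21587) = 0.0585479
  f_II = (1/(2.02·√(2π)))·exp(−(3.74−2.97)²/(2·2.02²)) = 0.197496·exp(-0.07265) = 0.183656
Unnormalised posteriors:
  π_I·f_I = 0.13 × 0.0585479 = 0.00761123
  π_II·f_II = 0.87 × 0.183656 = 0.159781
Evidence: 0.00761123 + 0.159781 = 0.167392
So the posterior for Population I is 0.00761123 / 0.167392 ≈ 0.045.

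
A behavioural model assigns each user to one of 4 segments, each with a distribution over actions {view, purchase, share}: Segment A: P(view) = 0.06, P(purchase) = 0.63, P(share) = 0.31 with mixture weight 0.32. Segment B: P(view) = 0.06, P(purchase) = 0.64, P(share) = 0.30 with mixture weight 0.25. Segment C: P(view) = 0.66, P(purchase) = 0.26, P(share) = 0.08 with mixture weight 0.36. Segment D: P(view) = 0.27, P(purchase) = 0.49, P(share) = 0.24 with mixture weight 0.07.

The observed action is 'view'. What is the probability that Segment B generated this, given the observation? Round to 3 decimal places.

The responsibility of component k is π_k f_k(x) divided by Σ_j π_j f_j(x).
Evaluate each component's likelihood at the observed value:
  p_A = 0.06
  p_B = 0.06
  p_C = 0.66
  p_D = 0.27
Unnormalised posteriors:
  π_A·p_A = 0.32 × 0.06 = 0.0192
  π_B·p_B = 0.25 × 0.06 = 0.015
  π_C·p_C = 0.36 × 0.66 = 0.2376
  π_D·p_D = 0.07 × 0.27 = 0.0189
Marginal: 0.0192 + 0.015 + 0.2376 + 0.0189 = 0.2907
Responsibility of Segment B: 0.015 / 0.2907 ≈ 0.052

0.052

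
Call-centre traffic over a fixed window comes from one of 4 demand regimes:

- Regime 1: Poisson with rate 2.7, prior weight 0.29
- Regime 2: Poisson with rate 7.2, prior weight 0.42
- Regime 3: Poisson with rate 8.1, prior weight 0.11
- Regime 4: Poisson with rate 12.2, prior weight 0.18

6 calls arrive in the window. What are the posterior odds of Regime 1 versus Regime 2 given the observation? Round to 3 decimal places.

Since P(k|x) ∝ π_k f_k(x), the posterior odds are π_i f_i(x) / (π_j f_j(x)).
Evaluate each component's likelihood at the observed value:
  f_1 = e^(−2.7)·2.7^6/6! = 0.0361622
  f_2 = e^(−7.2)·7.2^6/6! = 0.144458
  f_3 = e^(−8.1)·8.1^6/6! = 0.119067
  f_4 = e^(−12.2)·12.2^6/6! = 0.0230374
Posterior odds = (π_1·f_1) / (π_2·f_2) = (0.29·0.0361622) / (0.42·0.144458) = 0.010487 / 0.0606724 ≈ 0.173

0.173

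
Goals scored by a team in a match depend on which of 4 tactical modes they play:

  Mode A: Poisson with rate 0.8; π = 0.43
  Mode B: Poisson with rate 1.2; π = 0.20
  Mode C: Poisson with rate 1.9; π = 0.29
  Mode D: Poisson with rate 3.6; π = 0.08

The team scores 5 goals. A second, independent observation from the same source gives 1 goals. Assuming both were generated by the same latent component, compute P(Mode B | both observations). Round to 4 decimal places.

0.1058

By Bayes' theorem, P(k | x) = P(Z=k) f_k(x) / Σ_j P(Z=j) f_j(x).
Since both observations come from the same component, the likelihood for component k is f_k(x₁)·f_k(x₂).
  p_A = [e^(−0.8)·0.8^5/5! = 0.00122697] × [0.359463] = 0.00044105
  p_B = [e^(−1.2)·1.2^5/5! = 0.00624556] × [0.361433] = 0.00225735
  p_C = [e^(−1.9)·1.9^5/5! = 0.0308622] × [0.28418] = 0.00877044
  p_D = [e^(−3.6)·3.6^5/5! = 0.13768] × [0.0983654] = 0.013543
Prior × likelihood for each component:
  P(Z=A)·p_A = 0.43 × 0.00044105 = 0.000189651
  P(Z=B)·p_B = 0.20 × 0.00225735 = 0.000451471
  P(Z=C)·p_C = 0.29 × 0.00877044 = 0.00254343
  P(Z=D)·p_D = 0.08 × 0.013543 = 0.00108344
Marginal: 0.000189651 + 0.000451471 + 0.00254343 + 0.00108344 = 0.00426799
So the posterior for Mode B is 0.000451471 / 0.00426799 ≈ 0.1058.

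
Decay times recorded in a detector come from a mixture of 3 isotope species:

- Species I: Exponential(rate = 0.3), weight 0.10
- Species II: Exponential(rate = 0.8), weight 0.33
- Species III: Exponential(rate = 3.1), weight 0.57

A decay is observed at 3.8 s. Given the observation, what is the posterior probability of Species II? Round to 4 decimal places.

0.5679

By Bayes' theorem, P(k | x) = P(Z=k) f_k(x) / Σ_j P(Z=j) f_j(x).
Component likelihoods at x = 3.8 s:
  L_I = 0.3·e^(−0.3·3.8) = 0.3·e^(−1.1400) = 0.0959457
  L_II = 0.8·e^(−0.8·3.8) = 0.8·e^(−3.0400) = 0.0382679
  L_III = 3.1·e^(−3.1·3.8) = 3.1·e^(−11.7800) = 2.37341e-05
Prior × likelihood for each component:
  P(Z=I)·L_I = 0.10 × 0.0959457 = 0.00959457
  P(Z=II)·L_II = 0.33 × 0.0382679 = 0.0126284
  P(Z=III)·L_III = 0.57 × 2.37341e-05 = 1.35284e-05
Normaliser: 0.00959457 + 0.0126284 + 1.35284e-05 = 0.0222365
P(Species II | 3.8 s) = 0.0126284 / 0.0222365 ≈ 0.5679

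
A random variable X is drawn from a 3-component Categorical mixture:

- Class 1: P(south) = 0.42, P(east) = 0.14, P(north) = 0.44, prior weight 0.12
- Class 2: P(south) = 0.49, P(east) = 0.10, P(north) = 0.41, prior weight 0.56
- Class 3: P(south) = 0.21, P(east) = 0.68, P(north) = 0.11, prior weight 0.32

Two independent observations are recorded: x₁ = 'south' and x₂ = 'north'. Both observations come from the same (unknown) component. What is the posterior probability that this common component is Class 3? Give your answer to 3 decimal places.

P(component k | x) = π_k·f_k(x) / marginal(x), where marginal(x) = Σ_j π_j·f_j(x).
Since both observations come from the same component, the likelihood for component k is f_k(x₁)·f_k(x₂).
  p_1 = [P(south | comp) = 0.42] × [0.44] = 0.1848
  p_2 = [P(south | comp) = 0.49] × [0.41] = 0.2009
  p_3 = [P(south | comp) = 0.21] × [0.11] = 0.0231
Weight by the priors:
  π_1·p_1 = 0.12 × 0.1848 = 0.022176
  π_2·p_2 = 0.56 × 0.2009 = 0.112504
  π_3·p_3 = 0.32 × 0.0231 = 0.007392
Marginal: 0.022176 + 0.112504 + 0.007392 = 0.142072
Responsibility of Class 3: 0.007392 / 0.142072 ≈ 0.052

0.052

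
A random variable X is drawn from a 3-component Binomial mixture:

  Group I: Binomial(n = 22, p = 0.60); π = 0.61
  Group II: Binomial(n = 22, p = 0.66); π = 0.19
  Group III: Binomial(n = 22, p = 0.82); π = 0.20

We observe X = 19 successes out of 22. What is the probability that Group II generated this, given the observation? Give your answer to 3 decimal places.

0.087

Posterior ∝ prior × likelihood, so P(k | x) ∝ π_k f_k(x); normalise over all components.
Binomial probabilities:
  p_I = 0.00600585
  p_II = 0.0225576
  p_III = 0.20692
Prior × likelihood for each component:
  π_I·p_I = 0.61 × 0.00600585 = 0.00366357
  π_II·p_II = 0.19 × 0.0225576 = 0.00428594
  π_III·p_III = 0.20 × 0.20692 = 0.0413839
Evidence: 0.00366357 + 0.00428594 + 0.0413839 = 0.0493334
P(Group II | data) = 0.00428594 / 0.0493334 ≈ 0.087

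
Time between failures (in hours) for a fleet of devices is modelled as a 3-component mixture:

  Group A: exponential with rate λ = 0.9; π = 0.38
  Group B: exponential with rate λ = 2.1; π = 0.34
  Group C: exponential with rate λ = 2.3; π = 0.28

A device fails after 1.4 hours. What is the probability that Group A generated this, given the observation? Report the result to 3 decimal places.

0.604

Apply Bayes' rule: the posterior for each component is proportional to its prior times its likelihood at x.
Exponential densities:
  f_A = 0.255289
  f_B = 0.111018
  f_C = 0.0918966
Unnormalised posteriors:
  π_A·f_A = 0.38 × 0.255289 = 0.0970097
  π_B·f_B = 0.34 × 0.111018 = 0.0377461
  π_C·f_C = 0.28 × 0.0918966 = 0.0257311
Marginal: 0.0970097 + 0.0377461 + 0.0257311 = 0.160487
P(Group A | the observation) = 0.0970097 / 0.160487 ≈ 0.604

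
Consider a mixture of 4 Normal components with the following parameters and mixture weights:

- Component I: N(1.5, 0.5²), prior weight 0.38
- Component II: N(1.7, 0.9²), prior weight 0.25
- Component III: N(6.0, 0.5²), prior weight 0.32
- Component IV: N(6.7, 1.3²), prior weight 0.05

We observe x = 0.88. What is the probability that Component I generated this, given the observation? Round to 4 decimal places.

0.6576

P(component k | x) = π_k·f_k(x) / marginal(x), where marginal(x) = Σ_j π_j·f_j(x).
Evaluate each component's likelihood at the observed value:
  f_I = 0.369875
  f_II = 0.29269
  f_III = 1.35644e-23
  f_IV = 1.3637e-05
Multiply by the mixture weights:
  π_I·f_I = 0.38 × 0.369875 = 0.140552
  π_II·f_II = 0.25 × 0.29269 = 0.0731726
  π_III·f_III = 0.32 × 1.35644e-23 = 4.34062e-24
  π_IV·f_IV = 0.05 × 1.3637e-05 = 6.81851e-07
Sum: 0.140552 + 0.0731726 + 4.34062e-24 + 6.81851e-07 = 0.213726
P(Component I | data) ≈ 0.6576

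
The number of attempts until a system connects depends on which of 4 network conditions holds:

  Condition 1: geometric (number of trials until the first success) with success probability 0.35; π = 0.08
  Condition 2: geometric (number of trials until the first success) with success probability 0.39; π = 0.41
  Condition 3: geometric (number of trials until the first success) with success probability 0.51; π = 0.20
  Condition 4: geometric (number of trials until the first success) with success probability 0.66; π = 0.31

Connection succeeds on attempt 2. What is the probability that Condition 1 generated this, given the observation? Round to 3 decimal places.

P(component k | x) = P(Z=k)·f_k(x) / marginal(x), where marginal(x) = Σ_j P(Z=j)·f_j(x).
Component likelihoods at x = 2:
  f_1 = 0.2275
  f_2 = 0.2379
  f_3 = 0.2499
  f_4 = 0.2244
Unnormalised posteriors:
  P(Z=1)·f_1 = 0.08 × 0.2275 = 0.0182
  P(Z=2)·f_2 = 0.41 × 0.2379 = 0.097539
  P(Z=3)·f_3 = 0.20 × 0.2499 = 0.04998
  P(Z=4)·f_4 = 0.31 × 0.2244 = 0.069564
Marginal: 0.0182 + 0.097539 + 0.04998 + 0.069564 = 0.235283
So the posterior for Condition 1 is 0.0182 / 0.235283 ≈ 0.077.

0.077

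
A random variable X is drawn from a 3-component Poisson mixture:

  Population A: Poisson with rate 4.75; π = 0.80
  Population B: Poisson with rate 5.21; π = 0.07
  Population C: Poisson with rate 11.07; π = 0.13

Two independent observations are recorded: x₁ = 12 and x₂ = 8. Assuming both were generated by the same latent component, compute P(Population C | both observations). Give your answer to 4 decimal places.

P(component k | x) = w_k·f_k(x) / marginal(x), where marginal(x) = Σ_j w_j·f_j(x).
Since both observations come from the same component, the likelihood for component k is f_k(x₁)·f_k(x₂).
  f_A = [e^(−4.75)·4.75^12/12! = 0.0023828] × [0.055607] = 0.0001325
  f_B = [e^(−5.21)·5.21^12/12! = 0.0045608] × [0.0735372] = 0.000335389
  f_C = [e^(−11.07)·11.07^12/12! = 0.110102] × [0.0871005] = 0.00958992
Prior × likelihood for each component:
  w_A·f_A = 0.80 × 0.0001325 = 0.000106
  w_B·f_B = 0.07 × 0.000335389 = 2.34772e-05
  w_C·f_C = 0.13 × 0.00958992 = 0.00124669
Normaliser: 0.000106 + 2.34772e-05 + 0.00124669 = 0.00137617
So the posterior for Population C is 0.00124669 / 0.00137617 ≈ 0.9059.

0.9059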